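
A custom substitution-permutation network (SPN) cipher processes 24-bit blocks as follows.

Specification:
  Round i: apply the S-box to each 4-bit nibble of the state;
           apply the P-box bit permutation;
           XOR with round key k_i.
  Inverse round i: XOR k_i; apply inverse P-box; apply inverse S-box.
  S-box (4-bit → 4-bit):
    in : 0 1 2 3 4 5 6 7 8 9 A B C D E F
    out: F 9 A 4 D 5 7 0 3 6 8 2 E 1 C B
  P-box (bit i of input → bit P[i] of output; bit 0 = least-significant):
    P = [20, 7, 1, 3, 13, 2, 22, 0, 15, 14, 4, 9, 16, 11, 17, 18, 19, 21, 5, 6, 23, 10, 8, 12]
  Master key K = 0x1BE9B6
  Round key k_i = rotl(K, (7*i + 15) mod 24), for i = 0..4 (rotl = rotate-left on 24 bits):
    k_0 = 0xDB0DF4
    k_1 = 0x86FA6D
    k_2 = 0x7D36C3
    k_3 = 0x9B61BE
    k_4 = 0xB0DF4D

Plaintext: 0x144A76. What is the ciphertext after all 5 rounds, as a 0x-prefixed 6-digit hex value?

0x57CA36

s_0 = plaintext = 0x144A76
s_1 = Round(s_0, k_0) = 0x441F16
s_2 = Round(s_1, k_1) = 0x1B098E
s_3 = Round(s_2, k_2) = 0xDA4EDD
s_4 = Round(s_3, k_3) = 0x0C43EE
s_5 = Round(s_4, k_4) = 0x57CA36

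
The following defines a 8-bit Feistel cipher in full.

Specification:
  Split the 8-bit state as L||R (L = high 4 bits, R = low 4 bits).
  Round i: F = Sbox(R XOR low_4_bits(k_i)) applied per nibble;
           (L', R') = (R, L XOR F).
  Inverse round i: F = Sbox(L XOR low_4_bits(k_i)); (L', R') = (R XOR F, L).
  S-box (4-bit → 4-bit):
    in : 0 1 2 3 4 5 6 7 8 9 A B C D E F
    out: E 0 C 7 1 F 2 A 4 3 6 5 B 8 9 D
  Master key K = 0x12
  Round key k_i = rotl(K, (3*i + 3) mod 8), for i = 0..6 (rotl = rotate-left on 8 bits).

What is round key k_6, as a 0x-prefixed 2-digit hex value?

K = 0x12
k_0 = rotl(K, (3*0+3) mod 8) = rotl(K, 3) = 0x90
k_1 = rotl(K, (3*1+3) mod 8) = rotl(K, 6) = 0x84
k_2 = rotl(K, (3*2+3) mod 8) = rotl(K, 1) = 0x24
k_3 = rotl(K, (3*3+3) mod 8) = rotl(K, 4) = 0x21
k_4 = rotl(K, (3*4+3) mod 8) = rotl(K, 7) = 0x09
k_5 = rotl(K, (3*5+3) mod 8) = rotl(K, 2) = 0x48
k_6 = rotl(K, (3*6+3) mod 8) = rotl(K, 5) = 0x42

0x42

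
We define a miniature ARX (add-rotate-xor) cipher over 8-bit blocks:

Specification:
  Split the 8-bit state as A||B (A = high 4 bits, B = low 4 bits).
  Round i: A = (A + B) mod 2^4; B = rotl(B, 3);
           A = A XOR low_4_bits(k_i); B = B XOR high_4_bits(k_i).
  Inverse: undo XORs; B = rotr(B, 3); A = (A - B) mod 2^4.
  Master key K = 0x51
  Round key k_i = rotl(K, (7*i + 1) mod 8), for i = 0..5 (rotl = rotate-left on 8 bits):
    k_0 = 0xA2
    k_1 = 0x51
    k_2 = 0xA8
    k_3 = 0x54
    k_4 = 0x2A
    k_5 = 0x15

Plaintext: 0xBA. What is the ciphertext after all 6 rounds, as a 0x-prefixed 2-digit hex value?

0x6A

s_0 = plaintext = 0xBA
s_1 = Round(s_0, k_0) = 0x7F
s_2 = Round(s_1, k_1) = 0x7A
s_3 = Round(s_2, k_2) = 0x9F
s_4 = Round(s_3, k_3) = 0xCA
s_5 = Round(s_4, k_4) = 0xC7
s_6 = Round(s_5, k_5) = 0x6A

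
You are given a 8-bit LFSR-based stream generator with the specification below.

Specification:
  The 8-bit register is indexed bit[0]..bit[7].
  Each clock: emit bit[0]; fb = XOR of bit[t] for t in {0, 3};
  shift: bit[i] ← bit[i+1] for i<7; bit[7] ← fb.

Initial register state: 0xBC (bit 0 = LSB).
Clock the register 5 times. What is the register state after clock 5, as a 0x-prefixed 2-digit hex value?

reg_0 = 0xBC
clock 1: out=0, reg = 0xDE
clock 2: out=0, reg = 0xEF
clock 3: out=1, reg = 0x77
clock 4: out=1, reg = 0xBB
clock 5: out=1, reg = 0x5D

0x5D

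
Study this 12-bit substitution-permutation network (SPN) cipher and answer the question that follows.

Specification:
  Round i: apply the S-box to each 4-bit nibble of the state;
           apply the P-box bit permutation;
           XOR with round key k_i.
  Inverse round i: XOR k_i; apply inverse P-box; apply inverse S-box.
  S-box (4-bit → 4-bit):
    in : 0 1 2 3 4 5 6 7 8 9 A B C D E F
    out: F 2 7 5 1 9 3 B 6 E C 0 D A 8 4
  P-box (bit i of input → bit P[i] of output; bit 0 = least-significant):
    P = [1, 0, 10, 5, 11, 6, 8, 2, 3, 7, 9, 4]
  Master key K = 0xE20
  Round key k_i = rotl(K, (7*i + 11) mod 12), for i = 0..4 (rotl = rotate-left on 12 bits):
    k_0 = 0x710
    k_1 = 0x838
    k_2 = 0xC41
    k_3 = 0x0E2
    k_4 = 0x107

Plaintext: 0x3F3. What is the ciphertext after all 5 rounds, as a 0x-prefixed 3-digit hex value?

s_0 = plaintext = 0x3F3
s_1 = Round(s_0, k_0) = 0x01A
s_2 = Round(s_1, k_1) = 0xEC0
s_3 = Round(s_2, k_2) = 0x176
s_4 = Round(s_3, k_3) = 0x825
s_5 = Round(s_4, k_4) = 0xAE5

0xAE5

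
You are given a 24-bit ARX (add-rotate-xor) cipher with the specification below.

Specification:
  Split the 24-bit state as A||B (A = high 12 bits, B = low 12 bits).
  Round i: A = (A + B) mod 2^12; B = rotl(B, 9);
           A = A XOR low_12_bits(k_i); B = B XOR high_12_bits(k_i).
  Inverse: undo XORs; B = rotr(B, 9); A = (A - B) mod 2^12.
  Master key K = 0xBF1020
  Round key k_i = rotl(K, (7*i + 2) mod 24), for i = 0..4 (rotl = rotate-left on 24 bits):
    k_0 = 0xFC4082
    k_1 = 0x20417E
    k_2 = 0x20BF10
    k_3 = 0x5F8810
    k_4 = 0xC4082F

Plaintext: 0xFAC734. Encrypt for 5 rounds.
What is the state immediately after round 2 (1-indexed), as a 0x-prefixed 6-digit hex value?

0xCFA6E0

s_0 = plaintext = 0xFAC734
s_1 = Round(s_0, k_0) = 0x662722
s_2 = Round(s_1, k_1) = 0xCFA6E0
s_3 = Round(s_2, k_2) = 0xCCA2D7
s_4 = Round(s_3, k_3) = 0x7B1BA2
s_5 = Round(s_4, k_4) = 0xB7C934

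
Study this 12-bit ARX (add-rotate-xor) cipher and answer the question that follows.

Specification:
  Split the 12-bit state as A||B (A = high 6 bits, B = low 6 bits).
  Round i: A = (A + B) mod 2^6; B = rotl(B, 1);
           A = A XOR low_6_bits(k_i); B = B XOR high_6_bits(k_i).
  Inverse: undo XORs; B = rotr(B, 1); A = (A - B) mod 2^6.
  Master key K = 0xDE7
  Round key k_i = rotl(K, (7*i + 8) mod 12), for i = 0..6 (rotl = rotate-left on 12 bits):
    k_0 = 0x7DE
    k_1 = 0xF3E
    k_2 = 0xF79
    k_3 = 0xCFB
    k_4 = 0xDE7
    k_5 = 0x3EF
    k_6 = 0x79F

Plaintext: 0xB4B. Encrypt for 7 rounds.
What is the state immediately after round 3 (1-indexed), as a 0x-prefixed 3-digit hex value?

0x1A0

s_0 = plaintext = 0xB4B
s_1 = Round(s_0, k_0) = 0x989
s_2 = Round(s_1, k_1) = 0x46E
s_3 = Round(s_2, k_2) = 0x1A0
s_4 = Round(s_3, k_3) = 0x772
s_5 = Round(s_4, k_4) = 0xA12
s_6 = Round(s_5, k_5) = 0x56B
s_7 = Round(s_6, k_6) = 0x7C9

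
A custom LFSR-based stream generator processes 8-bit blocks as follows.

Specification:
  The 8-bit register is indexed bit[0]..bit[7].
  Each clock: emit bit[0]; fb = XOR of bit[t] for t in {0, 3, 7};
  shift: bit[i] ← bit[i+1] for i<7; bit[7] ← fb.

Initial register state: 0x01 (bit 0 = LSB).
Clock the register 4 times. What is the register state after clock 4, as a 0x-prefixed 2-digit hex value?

0xF0

reg_0 = 0x01
clock 1: out=1, reg = 0x80
clock 2: out=0, reg = 0xC0
clock 3: out=0, reg = 0xE0
clock 4: out=0, reg = 0xF0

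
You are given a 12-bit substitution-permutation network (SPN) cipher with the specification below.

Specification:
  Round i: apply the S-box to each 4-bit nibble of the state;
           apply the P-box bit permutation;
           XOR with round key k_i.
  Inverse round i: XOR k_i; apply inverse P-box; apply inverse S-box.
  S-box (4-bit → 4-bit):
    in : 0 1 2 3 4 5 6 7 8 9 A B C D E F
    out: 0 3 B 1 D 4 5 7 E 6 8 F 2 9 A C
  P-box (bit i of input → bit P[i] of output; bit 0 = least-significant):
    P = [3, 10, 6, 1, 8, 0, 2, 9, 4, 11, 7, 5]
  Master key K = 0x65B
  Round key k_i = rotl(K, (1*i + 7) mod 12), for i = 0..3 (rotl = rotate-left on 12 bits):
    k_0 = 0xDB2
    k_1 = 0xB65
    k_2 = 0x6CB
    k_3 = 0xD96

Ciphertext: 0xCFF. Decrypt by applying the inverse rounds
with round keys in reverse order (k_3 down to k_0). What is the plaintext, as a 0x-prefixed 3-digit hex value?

0x4A2

s_0 = ciphertext = 0xCFF
s_1 = InvRound(s_0, k_3) = 0xA16
s_2 = InvRound(s_1, k_2) = 0x797
s_3 = InvRound(s_2, k_1) = 0xB08
s_4 = InvRound(s_3, k_0) = 0x4A2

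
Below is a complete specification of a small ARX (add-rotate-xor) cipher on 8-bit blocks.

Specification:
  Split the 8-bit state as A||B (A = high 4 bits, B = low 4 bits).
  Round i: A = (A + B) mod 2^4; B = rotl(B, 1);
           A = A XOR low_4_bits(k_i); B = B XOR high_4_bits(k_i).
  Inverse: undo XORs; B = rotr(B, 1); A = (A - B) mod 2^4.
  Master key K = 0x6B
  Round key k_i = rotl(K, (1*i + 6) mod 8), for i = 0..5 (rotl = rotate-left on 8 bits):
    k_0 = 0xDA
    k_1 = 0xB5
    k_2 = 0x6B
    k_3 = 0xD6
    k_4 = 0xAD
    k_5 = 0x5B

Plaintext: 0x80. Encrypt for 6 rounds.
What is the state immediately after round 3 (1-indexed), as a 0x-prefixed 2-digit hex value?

0x16

s_0 = plaintext = 0x80
s_1 = Round(s_0, k_0) = 0x2D
s_2 = Round(s_1, k_1) = 0xA0
s_3 = Round(s_2, k_2) = 0x16
s_4 = Round(s_3, k_3) = 0x11
s_5 = Round(s_4, k_4) = 0xF8
s_6 = Round(s_5, k_5) = 0xC4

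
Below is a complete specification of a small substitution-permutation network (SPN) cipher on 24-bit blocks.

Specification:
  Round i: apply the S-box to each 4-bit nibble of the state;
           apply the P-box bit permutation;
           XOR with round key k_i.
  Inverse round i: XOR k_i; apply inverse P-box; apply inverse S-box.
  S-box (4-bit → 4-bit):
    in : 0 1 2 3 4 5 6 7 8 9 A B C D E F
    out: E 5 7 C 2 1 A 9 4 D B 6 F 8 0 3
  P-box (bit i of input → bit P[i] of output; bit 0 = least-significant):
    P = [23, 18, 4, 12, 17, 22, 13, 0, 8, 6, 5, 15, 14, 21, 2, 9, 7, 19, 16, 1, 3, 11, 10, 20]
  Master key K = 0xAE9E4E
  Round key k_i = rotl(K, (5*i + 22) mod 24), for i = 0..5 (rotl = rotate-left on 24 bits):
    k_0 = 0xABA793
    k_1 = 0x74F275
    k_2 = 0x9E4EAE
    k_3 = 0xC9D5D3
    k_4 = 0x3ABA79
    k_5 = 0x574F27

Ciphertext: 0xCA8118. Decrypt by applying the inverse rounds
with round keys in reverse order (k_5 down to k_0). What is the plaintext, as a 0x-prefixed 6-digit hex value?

0xED0707

s_0 = ciphertext = 0xCA8118
s_1 = InvRound(s_0, k_5) = 0xC093D2
s_2 = InvRound(s_1, k_4) = 0xAA41C5
s_3 = InvRound(s_2, k_3) = 0x83BDF3
s_4 = InvRound(s_3, k_2) = 0x7B9A30
s_5 = InvRound(s_4, k_1) = 0x4B1494
s_6 = InvRound(s_5, k_0) = 0xED0707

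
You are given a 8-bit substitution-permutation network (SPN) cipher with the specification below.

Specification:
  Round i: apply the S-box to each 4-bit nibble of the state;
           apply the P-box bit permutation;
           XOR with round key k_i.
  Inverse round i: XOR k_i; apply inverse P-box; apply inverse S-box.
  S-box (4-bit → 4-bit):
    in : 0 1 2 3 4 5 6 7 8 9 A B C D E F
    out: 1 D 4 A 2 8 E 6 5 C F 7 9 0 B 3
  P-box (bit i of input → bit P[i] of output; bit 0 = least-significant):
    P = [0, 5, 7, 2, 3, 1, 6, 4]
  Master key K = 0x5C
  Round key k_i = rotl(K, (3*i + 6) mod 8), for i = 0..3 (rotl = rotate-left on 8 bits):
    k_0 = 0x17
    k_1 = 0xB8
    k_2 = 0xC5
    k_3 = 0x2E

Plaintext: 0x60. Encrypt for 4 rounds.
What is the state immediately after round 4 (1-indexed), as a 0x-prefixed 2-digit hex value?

s_0 = plaintext = 0x60
s_1 = Round(s_0, k_0) = 0x44
s_2 = Round(s_1, k_1) = 0x9A
s_3 = Round(s_2, k_2) = 0x30
s_4 = Round(s_3, k_3) = 0x3D

0x3D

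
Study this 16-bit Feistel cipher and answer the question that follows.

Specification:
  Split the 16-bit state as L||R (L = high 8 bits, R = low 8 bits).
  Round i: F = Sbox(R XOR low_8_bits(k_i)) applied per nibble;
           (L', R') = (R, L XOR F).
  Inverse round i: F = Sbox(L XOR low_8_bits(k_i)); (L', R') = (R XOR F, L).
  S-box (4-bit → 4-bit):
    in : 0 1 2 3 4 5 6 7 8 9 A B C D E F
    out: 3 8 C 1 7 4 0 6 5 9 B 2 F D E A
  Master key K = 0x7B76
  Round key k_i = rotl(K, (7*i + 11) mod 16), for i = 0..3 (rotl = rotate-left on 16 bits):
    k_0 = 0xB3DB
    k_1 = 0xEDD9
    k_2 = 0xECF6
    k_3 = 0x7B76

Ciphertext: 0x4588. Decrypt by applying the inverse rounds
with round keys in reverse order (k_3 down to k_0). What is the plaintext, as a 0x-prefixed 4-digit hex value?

s_0 = ciphertext = 0x4588
s_1 = InvRound(s_0, k_3) = 0x9945
s_2 = InvRound(s_1, k_2) = 0x4F99
s_3 = InvRound(s_2, k_1) = 0x094F
s_4 = InvRound(s_3, k_0) = 0x9309

0x9309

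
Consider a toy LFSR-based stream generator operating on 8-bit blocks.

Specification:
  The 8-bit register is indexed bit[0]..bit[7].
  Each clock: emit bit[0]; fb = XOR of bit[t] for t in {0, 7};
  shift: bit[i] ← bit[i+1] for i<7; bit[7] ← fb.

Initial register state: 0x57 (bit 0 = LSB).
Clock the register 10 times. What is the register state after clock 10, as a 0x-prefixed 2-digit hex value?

0x33

reg_0 = 0x57
clock 1: out=1, reg = 0xAB
clock 2: out=1, reg = 0x55
clock 3: out=1, reg = 0xAA
clock 4: out=0, reg = 0xD5
clock 5: out=1, reg = 0x6A
clock 6: out=0, reg = 0x35
clock 7: out=1, reg = 0x9A
clock 8: out=0, reg = 0xCD
clock 9: out=1, reg = 0x66
clock 10: out=0, reg = 0x33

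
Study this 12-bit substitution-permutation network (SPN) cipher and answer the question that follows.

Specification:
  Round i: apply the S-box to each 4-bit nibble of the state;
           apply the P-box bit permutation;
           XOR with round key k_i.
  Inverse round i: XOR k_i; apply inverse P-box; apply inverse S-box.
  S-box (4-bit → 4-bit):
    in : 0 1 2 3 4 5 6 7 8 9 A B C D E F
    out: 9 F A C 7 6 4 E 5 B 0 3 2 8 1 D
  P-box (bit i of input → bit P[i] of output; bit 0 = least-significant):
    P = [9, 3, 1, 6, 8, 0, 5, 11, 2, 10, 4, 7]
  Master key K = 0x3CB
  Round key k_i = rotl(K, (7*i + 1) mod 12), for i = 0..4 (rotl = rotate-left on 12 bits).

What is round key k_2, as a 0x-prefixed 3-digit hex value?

0xE59

K = 0x3CB
k_0 = rotl(K, (7*0+1) mod 12) = rotl(K, 1) = 0x796
k_1 = rotl(K, (7*1+1) mod 12) = rotl(K, 8) = 0xB3C
k_2 = rotl(K, (7*2+1) mod 12) = rotl(K, 3) = 0xE59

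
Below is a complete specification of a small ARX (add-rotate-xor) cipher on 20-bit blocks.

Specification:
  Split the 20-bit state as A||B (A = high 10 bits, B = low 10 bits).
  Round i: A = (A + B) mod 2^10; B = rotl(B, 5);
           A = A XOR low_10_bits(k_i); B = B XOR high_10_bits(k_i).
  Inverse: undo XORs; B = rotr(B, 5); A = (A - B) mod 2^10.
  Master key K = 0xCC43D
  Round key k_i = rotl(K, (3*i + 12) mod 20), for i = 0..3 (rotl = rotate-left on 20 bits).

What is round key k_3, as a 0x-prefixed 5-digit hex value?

K = 0xCC43D
k_0 = rotl(K, (3*0+12) mod 20) = rotl(K, 12) = 0x3DCC4
k_1 = rotl(K, (3*1+12) mod 20) = rotl(K, 15) = 0xEE621
k_2 = rotl(K, (3*2+12) mod 20) = rotl(K, 18) = 0x7310F
k_3 = rotl(K, (3*3+12) mod 20) = rotl(K, 1) = 0x9887B

0x9887B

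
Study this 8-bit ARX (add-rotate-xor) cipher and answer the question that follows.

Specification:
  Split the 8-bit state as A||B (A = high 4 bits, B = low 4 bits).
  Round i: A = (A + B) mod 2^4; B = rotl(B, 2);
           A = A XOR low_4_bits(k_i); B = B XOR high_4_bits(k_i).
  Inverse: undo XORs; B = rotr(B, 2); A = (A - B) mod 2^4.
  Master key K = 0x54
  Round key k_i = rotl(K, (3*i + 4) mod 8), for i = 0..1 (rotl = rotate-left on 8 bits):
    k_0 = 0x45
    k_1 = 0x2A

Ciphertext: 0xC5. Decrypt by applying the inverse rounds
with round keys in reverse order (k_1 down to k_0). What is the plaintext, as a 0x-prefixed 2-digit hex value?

0x66

s_0 = ciphertext = 0xC5
s_1 = InvRound(s_0, k_1) = 0x9D
s_2 = InvRound(s_1, k_0) = 0x66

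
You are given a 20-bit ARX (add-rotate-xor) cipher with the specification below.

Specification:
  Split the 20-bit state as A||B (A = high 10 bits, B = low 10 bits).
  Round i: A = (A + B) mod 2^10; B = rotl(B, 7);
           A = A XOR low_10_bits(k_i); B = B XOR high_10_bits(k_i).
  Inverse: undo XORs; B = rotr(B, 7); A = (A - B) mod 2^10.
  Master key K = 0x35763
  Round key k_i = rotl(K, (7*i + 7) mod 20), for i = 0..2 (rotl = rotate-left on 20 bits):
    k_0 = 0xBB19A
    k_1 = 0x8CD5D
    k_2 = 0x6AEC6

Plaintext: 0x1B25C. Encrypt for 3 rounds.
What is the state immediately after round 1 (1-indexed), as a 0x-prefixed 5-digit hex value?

s_0 = plaintext = 0x1B25C
s_1 = Round(s_0, k_0) = 0xD48A7
s_2 = Round(s_1, k_1) = 0xA91A7
s_3 = Round(s_2, k_2) = 0xA361F

0xD48A7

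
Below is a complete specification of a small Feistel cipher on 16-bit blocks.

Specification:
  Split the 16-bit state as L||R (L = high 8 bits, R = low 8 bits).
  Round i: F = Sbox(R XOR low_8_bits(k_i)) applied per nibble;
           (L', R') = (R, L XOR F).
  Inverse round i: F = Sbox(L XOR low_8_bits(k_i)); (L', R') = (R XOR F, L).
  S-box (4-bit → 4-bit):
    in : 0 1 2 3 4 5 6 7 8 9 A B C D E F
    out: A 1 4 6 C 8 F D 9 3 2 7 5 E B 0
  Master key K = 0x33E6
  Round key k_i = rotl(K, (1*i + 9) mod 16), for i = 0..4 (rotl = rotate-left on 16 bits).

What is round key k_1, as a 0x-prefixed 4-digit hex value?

0x98CF

K = 0x33E6
k_0 = rotl(K, (1*0+9) mod 16) = rotl(K, 9) = 0xCC67
k_1 = rotl(K, (1*1+9) mod 16) = rotl(K, 10) = 0x98CF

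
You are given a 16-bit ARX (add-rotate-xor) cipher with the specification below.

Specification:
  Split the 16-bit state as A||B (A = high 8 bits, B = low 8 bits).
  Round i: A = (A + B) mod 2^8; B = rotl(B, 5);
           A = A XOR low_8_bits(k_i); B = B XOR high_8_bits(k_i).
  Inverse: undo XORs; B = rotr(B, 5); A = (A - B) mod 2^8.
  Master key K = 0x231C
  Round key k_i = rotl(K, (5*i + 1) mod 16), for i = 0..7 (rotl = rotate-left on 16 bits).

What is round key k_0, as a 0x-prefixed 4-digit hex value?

K = 0x231C
k_0 = rotl(K, (5*0+1) mod 16) = rotl(K, 1) = 0x4638

0x4638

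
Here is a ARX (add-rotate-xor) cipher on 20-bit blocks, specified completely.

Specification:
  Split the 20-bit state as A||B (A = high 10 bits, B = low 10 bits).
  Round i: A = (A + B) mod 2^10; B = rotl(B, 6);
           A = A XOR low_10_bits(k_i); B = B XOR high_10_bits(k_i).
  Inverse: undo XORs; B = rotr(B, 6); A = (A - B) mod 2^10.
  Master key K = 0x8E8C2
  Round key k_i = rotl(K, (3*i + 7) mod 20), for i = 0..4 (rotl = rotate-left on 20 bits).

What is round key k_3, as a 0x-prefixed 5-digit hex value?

0x28E8C

K = 0x8E8C2
k_0 = rotl(K, (3*0+7) mod 20) = rotl(K, 7) = 0x46147
k_1 = rotl(K, (3*1+7) mod 20) = rotl(K, 10) = 0x30A3A
k_2 = rotl(K, (3*2+7) mod 20) = rotl(K, 13) = 0x851D1
k_3 = rotl(K, (3*3+7) mod 20) = rotl(K, 16) = 0x28E8C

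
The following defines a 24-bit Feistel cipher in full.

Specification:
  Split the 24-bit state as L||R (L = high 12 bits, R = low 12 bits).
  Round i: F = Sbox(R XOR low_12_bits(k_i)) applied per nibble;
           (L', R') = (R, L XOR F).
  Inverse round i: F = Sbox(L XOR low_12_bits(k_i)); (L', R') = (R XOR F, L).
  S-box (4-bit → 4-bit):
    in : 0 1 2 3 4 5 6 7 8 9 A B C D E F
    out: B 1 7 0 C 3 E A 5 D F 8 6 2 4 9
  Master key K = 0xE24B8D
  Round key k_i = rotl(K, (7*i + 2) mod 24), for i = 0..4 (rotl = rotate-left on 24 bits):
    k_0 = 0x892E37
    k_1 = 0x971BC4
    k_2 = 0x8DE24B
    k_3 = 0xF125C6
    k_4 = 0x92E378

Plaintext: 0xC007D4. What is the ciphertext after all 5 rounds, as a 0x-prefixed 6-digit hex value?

0x0C6EA4

s_0 = plaintext = 0xC007D4
s_1 = Round(s_0, k_0) = 0x7D4140
s_2 = Round(s_1, k_1) = 0x140888
s_3 = Round(s_2, k_2) = 0x888E20
s_4 = Round(s_3, k_3) = 0xE200C6
s_5 = Round(s_4, k_4) = 0x0C6EA4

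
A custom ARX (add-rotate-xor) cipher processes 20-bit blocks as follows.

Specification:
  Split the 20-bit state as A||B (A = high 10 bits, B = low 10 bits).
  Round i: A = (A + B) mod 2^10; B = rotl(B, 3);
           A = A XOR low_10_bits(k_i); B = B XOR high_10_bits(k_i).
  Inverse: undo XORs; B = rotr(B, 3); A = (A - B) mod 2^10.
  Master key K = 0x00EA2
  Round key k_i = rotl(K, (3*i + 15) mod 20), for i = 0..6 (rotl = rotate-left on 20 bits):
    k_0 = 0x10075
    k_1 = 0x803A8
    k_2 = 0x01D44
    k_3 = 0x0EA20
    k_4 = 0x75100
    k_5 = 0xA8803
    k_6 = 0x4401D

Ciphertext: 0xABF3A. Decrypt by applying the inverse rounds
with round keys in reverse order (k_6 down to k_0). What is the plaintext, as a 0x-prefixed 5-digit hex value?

0x75711

s_0 = ciphertext = 0xABF3A
s_1 = InvRound(s_0, k_6) = 0x5B545
s_2 = InvRound(s_1, k_5) = 0x5CBFC
s_3 = InvRound(s_2, k_4) = 0x0B445
s_4 = InvRound(s_3, k_3) = 0x9FB8F
s_5 = InvRound(s_4, k_2) = 0xB2471
s_6 = InvRound(s_5, k_1) = 0x24CCE
s_7 = InvRound(s_6, k_0) = 0x75711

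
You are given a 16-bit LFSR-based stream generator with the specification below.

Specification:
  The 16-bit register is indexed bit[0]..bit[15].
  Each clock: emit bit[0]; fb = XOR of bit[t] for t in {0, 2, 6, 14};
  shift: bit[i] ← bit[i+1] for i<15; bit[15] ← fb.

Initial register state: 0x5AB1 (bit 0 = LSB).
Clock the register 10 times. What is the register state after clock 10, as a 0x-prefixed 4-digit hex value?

0x1396

reg_0 = 0x5AB1
clock 1: out=1, reg = 0x2D58
clock 2: out=0, reg = 0x96AC
clock 3: out=0, reg = 0xCB56
clock 4: out=0, reg = 0xE5AB
clock 5: out=1, reg = 0x72D5
clock 6: out=1, reg = 0x396A
clock 7: out=0, reg = 0x9CB5
clock 8: out=1, reg = 0x4E5A
clock 9: out=0, reg = 0x272D
clock 10: out=1, reg = 0x1396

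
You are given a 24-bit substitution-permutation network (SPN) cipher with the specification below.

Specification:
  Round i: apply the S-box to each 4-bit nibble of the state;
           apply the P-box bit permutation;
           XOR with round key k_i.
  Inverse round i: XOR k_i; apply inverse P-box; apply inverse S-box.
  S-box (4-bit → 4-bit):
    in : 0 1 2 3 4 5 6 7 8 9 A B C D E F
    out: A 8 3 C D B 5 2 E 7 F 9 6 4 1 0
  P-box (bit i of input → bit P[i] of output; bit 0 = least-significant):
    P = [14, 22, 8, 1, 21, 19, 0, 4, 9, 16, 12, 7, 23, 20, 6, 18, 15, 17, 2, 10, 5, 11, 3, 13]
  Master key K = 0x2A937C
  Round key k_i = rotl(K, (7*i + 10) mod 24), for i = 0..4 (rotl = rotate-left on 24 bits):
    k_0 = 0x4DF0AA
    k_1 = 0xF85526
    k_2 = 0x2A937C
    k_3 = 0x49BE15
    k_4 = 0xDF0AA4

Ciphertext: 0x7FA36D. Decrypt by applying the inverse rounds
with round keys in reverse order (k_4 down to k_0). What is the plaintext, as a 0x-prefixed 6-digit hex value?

0x92B3B2

s_0 = ciphertext = 0x7FA36D
s_1 = InvRound(s_0, k_4) = 0x8E616D
s_2 = InvRound(s_1, k_3) = 0x954919
s_3 = InvRound(s_2, k_2) = 0x29A99E
s_4 = InvRound(s_3, k_1) = 0xAB2812
s_5 = InvRound(s_4, k_0) = 0x92B3B2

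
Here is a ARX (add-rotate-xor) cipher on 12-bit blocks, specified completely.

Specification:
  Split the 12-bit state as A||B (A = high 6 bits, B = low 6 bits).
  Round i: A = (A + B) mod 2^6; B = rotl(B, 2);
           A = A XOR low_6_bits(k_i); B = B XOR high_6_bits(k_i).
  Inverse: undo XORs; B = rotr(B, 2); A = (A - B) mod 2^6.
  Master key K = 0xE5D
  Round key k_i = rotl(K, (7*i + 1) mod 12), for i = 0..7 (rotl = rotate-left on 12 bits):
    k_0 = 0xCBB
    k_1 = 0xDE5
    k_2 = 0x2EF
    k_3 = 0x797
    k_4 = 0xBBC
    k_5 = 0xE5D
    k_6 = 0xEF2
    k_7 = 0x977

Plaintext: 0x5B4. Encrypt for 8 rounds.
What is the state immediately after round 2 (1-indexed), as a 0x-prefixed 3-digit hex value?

s_0 = plaintext = 0x5B4
s_1 = Round(s_0, k_0) = 0xC61
s_2 = Round(s_1, k_1) = 0xDF1
s_3 = Round(s_2, k_2) = 0x1CC
s_4 = Round(s_3, k_3) = 0x12E
s_5 = Round(s_4, k_4) = 0x394
s_6 = Round(s_5, k_5) = 0xFE8
s_7 = Round(s_6, k_6) = 0x559
s_8 = Round(s_7, k_7) = 0x640

0xDF1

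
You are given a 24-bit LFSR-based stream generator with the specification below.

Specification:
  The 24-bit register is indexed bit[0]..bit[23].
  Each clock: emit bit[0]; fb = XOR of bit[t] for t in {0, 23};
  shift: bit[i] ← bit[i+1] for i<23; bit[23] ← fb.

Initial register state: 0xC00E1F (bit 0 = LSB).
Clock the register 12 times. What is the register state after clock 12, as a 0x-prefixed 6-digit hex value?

0xA0AC00

reg_0 = 0xC00E1F
clock 1: out=1, reg = 0x60070F
clock 2: out=1, reg = 0xB00387
clock 3: out=1, reg = 0x5801C3
clock 4: out=1, reg = 0xAC00E1
clock 5: out=1, reg = 0x560070
clock 6: out=0, reg = 0x2B0038
clock 7: out=0, reg = 0x15801C
clock 8: out=0, reg = 0x0AC00E
clock 9: out=0, reg = 0x056007
clock 10: out=1, reg = 0x82B003
clock 11: out=1, reg = 0x415801
clock 12: out=1, reg = 0xA0AC00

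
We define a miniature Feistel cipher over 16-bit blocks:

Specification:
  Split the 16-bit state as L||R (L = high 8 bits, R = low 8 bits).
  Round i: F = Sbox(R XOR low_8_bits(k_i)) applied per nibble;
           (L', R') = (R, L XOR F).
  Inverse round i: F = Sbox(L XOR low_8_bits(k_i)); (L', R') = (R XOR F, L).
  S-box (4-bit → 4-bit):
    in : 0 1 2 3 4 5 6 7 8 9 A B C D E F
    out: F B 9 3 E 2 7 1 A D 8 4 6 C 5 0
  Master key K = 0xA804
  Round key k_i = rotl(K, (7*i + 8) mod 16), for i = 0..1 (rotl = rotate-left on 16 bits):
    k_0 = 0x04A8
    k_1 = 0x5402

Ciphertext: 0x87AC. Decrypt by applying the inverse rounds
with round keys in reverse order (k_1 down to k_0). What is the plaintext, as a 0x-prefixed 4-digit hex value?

0x000E

s_0 = ciphertext = 0x87AC
s_1 = InvRound(s_0, k_1) = 0x0E87
s_2 = InvRound(s_1, k_0) = 0x000E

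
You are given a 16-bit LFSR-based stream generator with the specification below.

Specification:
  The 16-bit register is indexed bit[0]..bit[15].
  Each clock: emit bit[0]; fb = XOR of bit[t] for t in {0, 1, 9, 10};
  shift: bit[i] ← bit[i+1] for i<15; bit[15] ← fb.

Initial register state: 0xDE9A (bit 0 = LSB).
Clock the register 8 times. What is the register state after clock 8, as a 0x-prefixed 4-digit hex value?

reg_0 = 0xDE9A
clock 1: out=0, reg = 0xEF4D
clock 2: out=1, reg = 0xF7A6
clock 3: out=0, reg = 0xFBD3
clock 4: out=1, reg = 0xFDE9
clock 5: out=1, reg = 0x7EF4
clock 6: out=0, reg = 0x3F7A
clock 7: out=0, reg = 0x9FBD
clock 8: out=1, reg = 0xCFDE

0xCFDE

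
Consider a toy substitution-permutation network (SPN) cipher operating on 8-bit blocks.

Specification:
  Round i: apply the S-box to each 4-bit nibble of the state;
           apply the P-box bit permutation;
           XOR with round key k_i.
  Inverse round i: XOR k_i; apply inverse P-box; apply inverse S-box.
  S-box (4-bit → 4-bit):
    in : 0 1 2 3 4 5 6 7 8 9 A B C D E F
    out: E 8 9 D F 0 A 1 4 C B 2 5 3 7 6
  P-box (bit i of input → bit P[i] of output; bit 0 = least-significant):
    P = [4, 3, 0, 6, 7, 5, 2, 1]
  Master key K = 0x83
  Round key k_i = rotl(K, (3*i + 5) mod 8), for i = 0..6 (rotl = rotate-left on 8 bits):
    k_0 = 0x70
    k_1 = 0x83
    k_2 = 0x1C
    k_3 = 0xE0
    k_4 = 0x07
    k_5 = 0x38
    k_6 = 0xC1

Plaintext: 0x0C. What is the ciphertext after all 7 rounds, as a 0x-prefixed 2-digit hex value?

s_0 = plaintext = 0x0C
s_1 = Round(s_0, k_0) = 0x47
s_2 = Round(s_1, k_1) = 0x35
s_3 = Round(s_2, k_2) = 0x9A
s_4 = Round(s_3, k_3) = 0xBE
s_5 = Round(s_4, k_4) = 0x3E
s_6 = Round(s_5, k_5) = 0xA7
s_7 = Round(s_6, k_6) = 0x73

0x73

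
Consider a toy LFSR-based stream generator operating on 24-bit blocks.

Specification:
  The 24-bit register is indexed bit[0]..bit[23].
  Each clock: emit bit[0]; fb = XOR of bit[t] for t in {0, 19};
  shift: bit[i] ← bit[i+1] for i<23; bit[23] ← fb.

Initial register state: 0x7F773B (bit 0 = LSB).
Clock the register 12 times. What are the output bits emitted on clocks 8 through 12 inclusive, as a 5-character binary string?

01110

reg_0 = 0x7F773B
clock 1: out=1, reg = 0x3FBB9D
clock 2: out=1, reg = 0x1FDDCE
clock 3: out=0, reg = 0x8FEEE7
clock 4: out=1, reg = 0x47F773
clock 5: out=1, reg = 0xA3FBB9
clock 6: out=1, reg = 0xD1FDDC
clock 7: out=0, reg = 0x68FEEE
clock 8: out=0, reg = 0xB47F77
clock 9: out=1, reg = 0xDA3FBB
clock 10: out=1, reg = 0x6D1FDD
clock 11: out=1, reg = 0x368FEE
clock 12: out=0, reg = 0x1B47F7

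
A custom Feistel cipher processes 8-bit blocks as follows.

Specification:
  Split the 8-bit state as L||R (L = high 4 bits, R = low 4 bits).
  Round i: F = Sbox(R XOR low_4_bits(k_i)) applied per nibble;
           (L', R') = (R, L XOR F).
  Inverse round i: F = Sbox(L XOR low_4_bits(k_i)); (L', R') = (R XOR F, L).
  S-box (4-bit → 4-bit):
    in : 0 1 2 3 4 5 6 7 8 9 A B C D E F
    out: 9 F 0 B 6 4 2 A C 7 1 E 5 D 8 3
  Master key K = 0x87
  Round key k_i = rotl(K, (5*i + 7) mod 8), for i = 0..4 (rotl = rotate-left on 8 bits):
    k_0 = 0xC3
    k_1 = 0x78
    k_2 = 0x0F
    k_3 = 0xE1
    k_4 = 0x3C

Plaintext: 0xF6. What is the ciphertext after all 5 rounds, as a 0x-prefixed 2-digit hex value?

0xC2

s_0 = plaintext = 0xF6
s_1 = Round(s_0, k_0) = 0x6B
s_2 = Round(s_1, k_1) = 0xBD
s_3 = Round(s_2, k_2) = 0xDB
s_4 = Round(s_3, k_3) = 0xBC
s_5 = Round(s_4, k_4) = 0xC2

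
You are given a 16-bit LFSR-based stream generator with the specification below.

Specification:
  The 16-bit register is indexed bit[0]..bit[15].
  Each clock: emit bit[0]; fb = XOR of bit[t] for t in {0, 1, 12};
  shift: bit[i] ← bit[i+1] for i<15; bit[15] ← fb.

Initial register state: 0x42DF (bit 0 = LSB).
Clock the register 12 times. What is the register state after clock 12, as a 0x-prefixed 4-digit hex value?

0xCF44

reg_0 = 0x42DF
clock 1: out=1, reg = 0x216F
clock 2: out=1, reg = 0x10B7
clock 3: out=1, reg = 0x885B
clock 4: out=1, reg = 0x442D
clock 5: out=1, reg = 0xA216
clock 6: out=0, reg = 0xD10B
clock 7: out=1, reg = 0xE885
clock 8: out=1, reg = 0xF442
clock 9: out=0, reg = 0x7A21
clock 10: out=1, reg = 0x3D10
clock 11: out=0, reg = 0x9E88
clock 12: out=0, reg = 0xCF44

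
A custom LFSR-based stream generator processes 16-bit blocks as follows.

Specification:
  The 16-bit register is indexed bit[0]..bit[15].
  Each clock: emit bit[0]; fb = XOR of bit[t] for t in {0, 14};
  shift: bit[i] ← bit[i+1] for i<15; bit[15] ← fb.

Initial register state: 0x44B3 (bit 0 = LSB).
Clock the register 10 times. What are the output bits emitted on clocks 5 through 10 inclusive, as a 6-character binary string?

110100

reg_0 = 0x44B3
clock 1: out=1, reg = 0x2259
clock 2: out=1, reg = 0x912C
clock 3: out=0, reg = 0x4896
clock 4: out=0, reg = 0xA44B
clock 5: out=1, reg = 0xD225
clock 6: out=1, reg = 0x6912
clock 7: out=0, reg = 0xB489
clock 8: out=1, reg = 0xDA44
clock 9: out=0, reg = 0xED22
clock 10: out=0, reg = 0xF691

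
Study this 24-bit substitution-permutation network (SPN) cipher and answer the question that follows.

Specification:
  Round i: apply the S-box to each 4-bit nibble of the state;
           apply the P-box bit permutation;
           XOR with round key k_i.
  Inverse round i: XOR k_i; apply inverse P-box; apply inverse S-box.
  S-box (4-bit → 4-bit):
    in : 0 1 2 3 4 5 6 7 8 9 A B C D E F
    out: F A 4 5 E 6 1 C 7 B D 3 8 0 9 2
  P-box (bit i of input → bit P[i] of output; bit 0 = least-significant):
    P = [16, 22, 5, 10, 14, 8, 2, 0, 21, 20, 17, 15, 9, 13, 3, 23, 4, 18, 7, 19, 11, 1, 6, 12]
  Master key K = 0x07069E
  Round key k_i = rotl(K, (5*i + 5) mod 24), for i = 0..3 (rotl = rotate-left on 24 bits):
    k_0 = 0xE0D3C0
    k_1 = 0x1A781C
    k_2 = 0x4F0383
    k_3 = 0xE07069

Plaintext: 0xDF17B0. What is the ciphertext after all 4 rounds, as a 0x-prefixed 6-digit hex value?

s_0 = plaintext = 0xDF17B0
s_1 = Round(s_0, k_0) = 0x2736E0
s_2 = Round(s_1, k_1) = 0x733EF5
s_3 = Round(s_2, k_2) = 0x2F907B
s_4 = Round(s_3, k_3) = 0x17D22C

0x17D22C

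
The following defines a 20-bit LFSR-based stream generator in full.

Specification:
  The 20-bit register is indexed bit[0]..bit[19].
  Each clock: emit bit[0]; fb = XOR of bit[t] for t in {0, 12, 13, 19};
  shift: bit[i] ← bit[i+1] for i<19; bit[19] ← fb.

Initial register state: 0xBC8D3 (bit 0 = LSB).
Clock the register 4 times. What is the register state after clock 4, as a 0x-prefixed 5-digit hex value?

reg_0 = 0xBC8D3
clock 1: out=1, reg = 0x5E469
clock 2: out=1, reg = 0x2F234
clock 3: out=0, reg = 0x1791A
clock 4: out=0, reg = 0x0BC8D

0x0BC8D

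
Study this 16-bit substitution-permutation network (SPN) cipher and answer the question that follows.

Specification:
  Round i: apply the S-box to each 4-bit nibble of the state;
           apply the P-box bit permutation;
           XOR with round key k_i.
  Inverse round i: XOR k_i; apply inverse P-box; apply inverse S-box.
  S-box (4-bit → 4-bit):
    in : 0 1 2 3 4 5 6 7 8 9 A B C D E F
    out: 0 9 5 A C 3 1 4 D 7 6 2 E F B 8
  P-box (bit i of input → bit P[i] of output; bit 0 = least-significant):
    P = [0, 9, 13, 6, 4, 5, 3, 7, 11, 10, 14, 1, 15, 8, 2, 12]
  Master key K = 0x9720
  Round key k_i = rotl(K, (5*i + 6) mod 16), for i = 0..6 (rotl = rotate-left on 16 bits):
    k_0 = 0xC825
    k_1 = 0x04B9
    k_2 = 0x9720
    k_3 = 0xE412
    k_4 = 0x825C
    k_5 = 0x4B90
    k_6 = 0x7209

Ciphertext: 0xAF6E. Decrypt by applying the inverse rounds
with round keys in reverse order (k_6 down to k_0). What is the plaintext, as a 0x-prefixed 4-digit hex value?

0xEFF5

s_0 = ciphertext = 0xAF6E
s_1 = InvRound(s_0, k_6) = 0xDDB1
s_2 = InvRound(s_1, k_5) = 0x1BB5
s_3 = InvRound(s_2, k_4) = 0xE6C1
s_4 = InvRound(s_3, k_3) = 0x0F1E
s_5 = InvRound(s_4, k_2) = 0x8190
s_6 = InvRound(s_5, k_1) = 0x5BA6
s_7 = InvRound(s_6, k_0) = 0xEFF5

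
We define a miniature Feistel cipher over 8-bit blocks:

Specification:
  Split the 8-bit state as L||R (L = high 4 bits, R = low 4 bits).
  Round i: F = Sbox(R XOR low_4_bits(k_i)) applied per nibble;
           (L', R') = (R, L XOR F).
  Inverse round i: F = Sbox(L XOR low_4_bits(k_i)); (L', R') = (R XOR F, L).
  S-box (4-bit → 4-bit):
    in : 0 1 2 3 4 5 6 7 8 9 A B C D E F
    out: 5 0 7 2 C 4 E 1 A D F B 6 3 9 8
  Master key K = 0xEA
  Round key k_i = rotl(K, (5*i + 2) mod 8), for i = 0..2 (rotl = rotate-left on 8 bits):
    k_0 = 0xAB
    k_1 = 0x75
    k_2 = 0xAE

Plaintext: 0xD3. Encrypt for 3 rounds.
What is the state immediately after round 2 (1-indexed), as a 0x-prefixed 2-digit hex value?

0x74

s_0 = plaintext = 0xD3
s_1 = Round(s_0, k_0) = 0x37
s_2 = Round(s_1, k_1) = 0x74
s_3 = Round(s_2, k_2) = 0x48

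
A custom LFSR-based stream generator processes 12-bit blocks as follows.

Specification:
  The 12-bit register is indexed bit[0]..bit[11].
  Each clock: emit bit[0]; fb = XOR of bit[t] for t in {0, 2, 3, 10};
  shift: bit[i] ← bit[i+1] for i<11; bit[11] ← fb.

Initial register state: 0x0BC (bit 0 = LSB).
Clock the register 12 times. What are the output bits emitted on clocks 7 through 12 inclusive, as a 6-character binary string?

010000

reg_0 = 0x0BC
clock 1: out=0, reg = 0x05E
clock 2: out=0, reg = 0x02F
clock 3: out=1, reg = 0x817
clock 4: out=1, reg = 0x40B
clock 5: out=1, reg = 0xA05
clock 6: out=1, reg = 0x502
clock 7: out=0, reg = 0xA81
clock 8: out=1, reg = 0xD40
clock 9: out=0, reg = 0xEA0
clock 10: out=0, reg = 0xF50
clock 11: out=0, reg = 0xFA8
clock 12: out=0, reg = 0x7D4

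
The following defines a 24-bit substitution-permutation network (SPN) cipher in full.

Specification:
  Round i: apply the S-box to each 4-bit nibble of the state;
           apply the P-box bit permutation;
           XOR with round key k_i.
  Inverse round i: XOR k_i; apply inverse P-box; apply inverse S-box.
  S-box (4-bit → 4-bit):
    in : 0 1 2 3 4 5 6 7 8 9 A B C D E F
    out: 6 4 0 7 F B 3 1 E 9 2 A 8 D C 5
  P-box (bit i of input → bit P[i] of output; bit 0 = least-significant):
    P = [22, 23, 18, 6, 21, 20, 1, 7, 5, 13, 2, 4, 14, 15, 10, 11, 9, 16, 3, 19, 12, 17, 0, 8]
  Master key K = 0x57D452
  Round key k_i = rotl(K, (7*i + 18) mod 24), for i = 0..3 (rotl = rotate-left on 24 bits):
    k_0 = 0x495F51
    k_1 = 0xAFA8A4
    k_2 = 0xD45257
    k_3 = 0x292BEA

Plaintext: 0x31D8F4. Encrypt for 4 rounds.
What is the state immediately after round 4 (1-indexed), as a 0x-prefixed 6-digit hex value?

s_0 = plaintext = 0x31D8F4
s_1 = Round(s_0, k_0) = 0xAF230E
s_2 = Round(s_1, k_1) = 0xB98ACA
s_3 = Round(s_2, k_2) = 0x5EFDD7
s_4 = Round(s_3, k_3) = 0x437E54

0x437E54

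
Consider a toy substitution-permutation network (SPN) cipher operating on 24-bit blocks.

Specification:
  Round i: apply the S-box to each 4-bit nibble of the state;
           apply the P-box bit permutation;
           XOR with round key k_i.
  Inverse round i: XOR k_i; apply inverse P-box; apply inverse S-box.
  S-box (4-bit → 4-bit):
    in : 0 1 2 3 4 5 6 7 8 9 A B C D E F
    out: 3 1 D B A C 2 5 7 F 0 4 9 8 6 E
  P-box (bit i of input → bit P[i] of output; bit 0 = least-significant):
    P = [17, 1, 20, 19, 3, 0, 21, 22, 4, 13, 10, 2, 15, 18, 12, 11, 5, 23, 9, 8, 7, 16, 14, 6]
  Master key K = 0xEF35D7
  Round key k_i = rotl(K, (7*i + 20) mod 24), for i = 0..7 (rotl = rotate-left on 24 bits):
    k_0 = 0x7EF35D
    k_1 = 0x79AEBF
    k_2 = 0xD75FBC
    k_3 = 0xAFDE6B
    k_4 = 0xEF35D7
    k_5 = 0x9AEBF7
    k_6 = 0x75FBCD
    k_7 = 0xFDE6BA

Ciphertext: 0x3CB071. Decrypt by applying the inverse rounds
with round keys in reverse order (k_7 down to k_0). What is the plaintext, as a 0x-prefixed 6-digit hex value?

s_0 = ciphertext = 0x3CB071
s_1 = InvRound(s_0, k_7) = 0x9EBB36
s_2 = InvRound(s_1, k_6) = 0x90A193
s_3 = InvRound(s_2, k_5) = 0x57DDAC
s_4 = InvRound(s_3, k_4) = 0x50C08F
s_5 = InvRound(s_4, k_3) = 0x38F552
s_6 = InvRound(s_5, k_2) = 0x383423
s_7 = InvRound(s_6, k_1) = 0x0B2CCA
s_8 = InvRound(s_7, k_0) = 0x8592FE

0x8592FE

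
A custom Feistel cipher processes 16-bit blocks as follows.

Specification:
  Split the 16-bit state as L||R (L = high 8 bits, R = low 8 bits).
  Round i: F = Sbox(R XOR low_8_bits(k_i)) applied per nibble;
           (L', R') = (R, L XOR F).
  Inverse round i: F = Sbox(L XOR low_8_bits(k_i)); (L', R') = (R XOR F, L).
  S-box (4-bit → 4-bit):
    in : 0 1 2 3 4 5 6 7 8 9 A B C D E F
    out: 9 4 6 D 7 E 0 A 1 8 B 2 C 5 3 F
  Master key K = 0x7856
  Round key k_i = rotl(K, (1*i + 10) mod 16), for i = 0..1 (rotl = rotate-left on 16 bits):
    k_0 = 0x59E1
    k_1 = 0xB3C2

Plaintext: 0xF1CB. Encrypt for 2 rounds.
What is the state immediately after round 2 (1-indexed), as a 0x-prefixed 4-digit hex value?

s_0 = plaintext = 0xF1CB
s_1 = Round(s_0, k_0) = 0xCB9A
s_2 = Round(s_1, k_1) = 0x9A2A

0x9A2A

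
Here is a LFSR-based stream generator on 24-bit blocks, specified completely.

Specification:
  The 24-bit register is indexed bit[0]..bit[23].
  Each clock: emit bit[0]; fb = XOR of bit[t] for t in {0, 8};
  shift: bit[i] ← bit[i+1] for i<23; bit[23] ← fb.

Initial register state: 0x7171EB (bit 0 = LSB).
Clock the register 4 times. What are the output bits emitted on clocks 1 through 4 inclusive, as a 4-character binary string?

reg_0 = 0x7171EB
clock 1: out=1, reg = 0x38B8F5
clock 2: out=1, reg = 0x9C5C7A
clock 3: out=0, reg = 0x4E2E3D
clock 4: out=1, reg = 0xA7171E

1101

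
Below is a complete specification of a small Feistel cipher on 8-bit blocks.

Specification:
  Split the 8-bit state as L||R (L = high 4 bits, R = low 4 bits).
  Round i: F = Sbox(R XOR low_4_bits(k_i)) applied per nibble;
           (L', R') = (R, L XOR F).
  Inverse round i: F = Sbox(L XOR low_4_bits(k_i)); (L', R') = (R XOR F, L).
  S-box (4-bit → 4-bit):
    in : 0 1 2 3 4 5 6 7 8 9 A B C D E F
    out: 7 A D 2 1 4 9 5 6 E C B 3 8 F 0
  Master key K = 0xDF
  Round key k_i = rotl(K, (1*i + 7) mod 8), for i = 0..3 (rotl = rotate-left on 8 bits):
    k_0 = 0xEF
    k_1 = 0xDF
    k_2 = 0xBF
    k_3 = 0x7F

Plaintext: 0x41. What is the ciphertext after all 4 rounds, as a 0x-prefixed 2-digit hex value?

s_0 = plaintext = 0x41
s_1 = Round(s_0, k_0) = 0x1B
s_2 = Round(s_1, k_1) = 0xB0
s_3 = Round(s_2, k_2) = 0x0B
s_4 = Round(s_3, k_3) = 0xB1

0xB1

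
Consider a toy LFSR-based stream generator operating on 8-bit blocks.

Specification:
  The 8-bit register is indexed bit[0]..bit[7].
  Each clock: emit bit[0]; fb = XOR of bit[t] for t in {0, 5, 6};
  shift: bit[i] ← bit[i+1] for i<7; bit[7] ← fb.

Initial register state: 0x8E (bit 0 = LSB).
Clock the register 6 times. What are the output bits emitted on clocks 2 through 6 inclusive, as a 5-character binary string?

11100

reg_0 = 0x8E
clock 1: out=0, reg = 0x47
clock 2: out=1, reg = 0x23
clock 3: out=1, reg = 0x11
clock 4: out=1, reg = 0x88
clock 5: out=0, reg = 0x44
clock 6: out=0, reg = 0xA2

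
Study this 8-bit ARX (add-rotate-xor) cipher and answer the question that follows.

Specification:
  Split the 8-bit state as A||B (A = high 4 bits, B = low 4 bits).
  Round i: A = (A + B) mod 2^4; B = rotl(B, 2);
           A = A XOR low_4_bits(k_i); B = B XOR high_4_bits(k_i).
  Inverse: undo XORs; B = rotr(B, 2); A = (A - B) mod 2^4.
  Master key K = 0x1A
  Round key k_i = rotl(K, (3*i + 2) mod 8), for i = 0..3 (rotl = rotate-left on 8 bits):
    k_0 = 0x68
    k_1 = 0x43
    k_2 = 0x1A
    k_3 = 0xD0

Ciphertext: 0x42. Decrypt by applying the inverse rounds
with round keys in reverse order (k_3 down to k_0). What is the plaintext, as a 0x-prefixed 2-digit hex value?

s_0 = ciphertext = 0x42
s_1 = InvRound(s_0, k_3) = 0x5F
s_2 = InvRound(s_1, k_2) = 0x4B
s_3 = InvRound(s_2, k_1) = 0x8F
s_4 = InvRound(s_3, k_0) = 0xA6

0xA6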